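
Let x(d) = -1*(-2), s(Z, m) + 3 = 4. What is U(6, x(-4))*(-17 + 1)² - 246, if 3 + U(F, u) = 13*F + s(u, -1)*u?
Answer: 19466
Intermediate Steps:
s(Z, m) = 1 (s(Z, m) = -3 + 4 = 1)
x(d) = 2
U(F, u) = -3 + u + 13*F (U(F, u) = -3 + (13*F + 1*u) = -3 + (13*F + u) = -3 + (u + 13*F) = -3 + u + 13*F)
U(6, x(-4))*(-17 + 1)² - 246 = (-3 + 2 + 13*6)*(-17 + 1)² - 246 = (-3 + 2 + 78)*(-16)² - 246 = 77*256 - 246 = 19712 - 246 = 19466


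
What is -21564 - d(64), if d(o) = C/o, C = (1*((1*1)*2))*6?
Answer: -345027/16 ≈ -21564.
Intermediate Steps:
C = 12 (C = (1*(1*2))*6 = (1*2)*6 = 2*6 = 12)
d(o) = 12/o
-21564 - d(64) = -21564 - 12/64 = -21564 - 1*3/16 = -21564 - 3/16 = -345027/16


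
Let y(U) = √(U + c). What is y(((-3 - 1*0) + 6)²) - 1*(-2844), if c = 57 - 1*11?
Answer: 2844 + √55 ≈ 2851.4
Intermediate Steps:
c = 46 (c = 57 - 11 = 46)
y(U) = √(46 + U) (y(U) = √(U + 46) = √(46 + U))
y(((-3 - 1*0) + 6)²) - 1*(-2844) = √(46 + ((-3 - 1*0) + 6)²) - 1*(-2844) = √(46 + ((-3 + 0) + 6)²) + 2844 = √(46 + (-3 + 6)²) + 2844 = √(46 + 3²) + 2844 = √(46 + 9) + 2844 = √55 + 2844 = 2844 + √55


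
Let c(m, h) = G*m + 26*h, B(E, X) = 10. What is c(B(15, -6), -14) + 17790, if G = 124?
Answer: 18666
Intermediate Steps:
c(m, h) = 26*h + 124*m (c(m, h) = 124*m + 26*h = 26*h + 124*m)
c(B(15, -6), -14) + 17790 = (26*(-14) + 124*10) + 17790 = (-364 + 1240) + 17790 = 876 + 17790 = 18666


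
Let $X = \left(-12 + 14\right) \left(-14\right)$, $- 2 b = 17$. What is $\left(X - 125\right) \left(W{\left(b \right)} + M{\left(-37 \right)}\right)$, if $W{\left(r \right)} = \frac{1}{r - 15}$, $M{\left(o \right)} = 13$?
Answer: $- \frac{93177}{47} \approx -1982.5$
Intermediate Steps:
$b = - \frac{17}{2}$ ($b = \left(- \frac{1}{2}\right) 17 = - \frac{17}{2} \approx -8.5$)
$X = -28$ ($X = 2 \left(-14\right) = -28$)
$W{\left(r \right)} = \frac{1}{-15 + r}$
$\left(X - 125\right) \left(W{\left(b \right)} + M{\left(-37 \right)}\right) = \left(-28 - 125\right) \left(\frac{1}{-15 - \frac{17}{2}} + 13\right) = - 153 \left(\frac{1}{- \frac{47}{2}} + 13\right) = - 153 \left(- \frac{2}{47} + 13\right) = \left(-153\right) \frac{609}{47} = - \frac{93177}{47}$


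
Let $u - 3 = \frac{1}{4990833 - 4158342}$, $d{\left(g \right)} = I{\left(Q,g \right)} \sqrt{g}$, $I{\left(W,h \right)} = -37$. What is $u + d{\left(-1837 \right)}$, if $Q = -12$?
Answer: $\frac{2497474}{832491} - 37 i \sqrt{1837} \approx 3.0 - 1585.8 i$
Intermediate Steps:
$d{\left(g \right)} = - 37 \sqrt{g}$
$u = \frac{2497474}{832491}$ ($u = 3 + \frac{1}{4990833 - 4158342} = 3 + \frac{1}{832491} = \frac{2497474}{832491} \approx 3.0$)
$u + d{\left(-1837 \right)} = \frac{2497474}{832491} - 37 \sqrt{-1837} = \frac{2497474}{832491} - 37 i \sqrt{1837}$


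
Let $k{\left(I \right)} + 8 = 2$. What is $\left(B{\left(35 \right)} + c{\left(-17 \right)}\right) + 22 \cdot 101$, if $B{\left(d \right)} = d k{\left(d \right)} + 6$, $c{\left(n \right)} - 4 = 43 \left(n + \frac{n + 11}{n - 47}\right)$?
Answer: $\frac{41441}{32} \approx 1295.0$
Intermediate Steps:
$k{\left(I \right)} = -6$ ($k{\left(I \right)} = -8 + 2 = -6$)
$c{\left(n \right)} = 4 + 43 n + \frac{43 \left(11 + n\right)}{-47 + n}$ ($c{\left(n \right)} = 4 + 43 \left(n + \frac{n + 11}{n - 47}\right) = 4 + 43 \left(n + \frac{11 + n}{-47 + n}\right) = 4 + \left(43 n + \frac{43 \left(11 + n\right)}{-47 + n}\right) = 4 + 43 n + \frac{43 \left(11 + n\right)}{-47 + n}$)
$B{\left(d \right)} = 6 - 6 d$ ($B{\left(d \right)} = d \left(-6\right) + 6 = - 6 d + 6 = 6 - 6 d$)
$\left(B{\left(35 \right)} + c{\left(-17 \right)}\right) + 22 \cdot 101 = \left(\left(6 - 210\right) + \frac{285 - -33558 + 43 \left(-17\right)^{2}}{-47 - 17}\right) + 22 \cdot 101 = \left(\left(6 - 210\right) + \frac{285 + 33558 + 43 \cdot 289}{-64}\right) + 2222 = \left(-204 - \frac{285 + 33558 + 12427}{64}\right) + 2222 = \left(-204 - \frac{23135}{32}\right) + 2222 = - \frac{29663}{32} + 2222 = \frac{41441}{32}$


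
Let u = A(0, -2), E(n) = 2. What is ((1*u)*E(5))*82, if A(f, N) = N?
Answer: -328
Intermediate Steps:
u = -2
((1*u)*E(5))*82 = ((1*(-2))*2)*82 = -2*2*82 = -4*82 = -328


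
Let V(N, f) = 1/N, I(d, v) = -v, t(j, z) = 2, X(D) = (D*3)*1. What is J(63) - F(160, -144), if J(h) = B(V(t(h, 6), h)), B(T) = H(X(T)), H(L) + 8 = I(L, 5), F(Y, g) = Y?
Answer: -173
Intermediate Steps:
X(D) = 3*D (X(D) = (3*D)*1 = 3*D)
H(L) = -13 (H(L) = -8 - 1*5 = -8 - 5 = -13)
B(T) = -13
J(h) = -13
J(63) - F(160, -144) = -13 - 1*160 = -13 - 160 = -173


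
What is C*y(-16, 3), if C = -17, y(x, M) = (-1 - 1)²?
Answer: -68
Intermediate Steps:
y(x, M) = 4 (y(x, M) = (-2)² = 4)
C*y(-16, 3) = -17*4 = -68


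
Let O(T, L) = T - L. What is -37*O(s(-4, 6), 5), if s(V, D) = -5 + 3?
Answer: 259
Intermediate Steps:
s(V, D) = -2
-37*O(s(-4, 6), 5) = -37*(-2 - 1*5) = -37*(-2 - 5) = -37*(-7) = 259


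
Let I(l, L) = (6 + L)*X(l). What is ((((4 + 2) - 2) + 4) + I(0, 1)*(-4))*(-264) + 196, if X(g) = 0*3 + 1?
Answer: 5476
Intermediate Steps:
X(g) = 1 (X(g) = 0 + 1 = 1)
I(l, L) = 6 + L (I(l, L) = (6 + L)*1 = 6 + L)
((((4 + 2) - 2) + 4) + I(0, 1)*(-4))*(-264) + 196 = ((((4 + 2) - 2) + 4) + (6 + 1)*(-4))*(-264) + 196 = (((6 - 2) + 4) + 7*(-4))*(-264) + 196 = ((4 + 4) - 28)*(-264) + 196 = (8 - 28)*(-264) + 196 = -20*(-264) + 196 = 5280 + 196 = 5476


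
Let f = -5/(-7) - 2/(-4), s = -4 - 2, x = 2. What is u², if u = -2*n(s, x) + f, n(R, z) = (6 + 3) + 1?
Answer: 69169/196 ≈ 352.90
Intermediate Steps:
s = -6
n(R, z) = 10 (n(R, z) = 9 + 1 = 10)
f = 17/14 (f = -5*(-⅐) - 2*(-¼) = 5/7 + ½ = 17/14 ≈ 1.2143)
u = -263/14 (u = -2*10 + 17/14 = -20 + 17/14 = -263/14 ≈ -18.786)
u² = (-263/14)² = 69169/196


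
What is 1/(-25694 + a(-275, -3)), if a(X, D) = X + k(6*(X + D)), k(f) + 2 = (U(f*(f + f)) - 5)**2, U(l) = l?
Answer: 1/30963025874278 ≈ 3.2297e-14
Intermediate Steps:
k(f) = -2 + (-5 + 2*f**2)**2 (k(f) = -2 + (f*(f + f) - 5)**2 = -2 + (f*(2*f) - 5)**2 = -2 + (2*f**2 - 5)**2 = -2 + (-5 + 2*f**2)**2)
a(X, D) = -2 + X + (-5 + 2*(6*D + 6*X)**2)**2 (a(X, D) = X + (-2 + (-5 + 2*(6*(X + D))**2)**2) = X + (-2 + (-5 + 2*(6*(D + X))**2)**2) = X + (-2 + (-5 + 2*(6*D + 6*X)**2)**2) = -2 + X + (-5 + 2*(6*D + 6*X)**2)**2)
1/(-25694 + a(-275, -3)) = 1/(-25694 + (-2 - 275 + (-5 + 72*(-3 - 275)**2)**2)) = 1/(-25694 + (-2 - 275 + (-5 + 72*(-278)**2)**2)) = 1/(-25694 + (-2 - 275 + (-5 + 72*77284)**2)) = 1/(-25694 + (-2 - 275 + (-5 + 5564448)**2)) = 1/(-25694 + (-2 - 275 + 5564443**2)) = 1/(-25694 + (-2 - 275 + 30963025900249)) = 1/(-25694 + 30963025899972) = 1/30963025874278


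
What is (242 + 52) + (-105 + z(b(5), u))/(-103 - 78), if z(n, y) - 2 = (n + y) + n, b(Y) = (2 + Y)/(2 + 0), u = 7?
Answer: 53303/181 ≈ 294.49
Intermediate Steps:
b(Y) = 1 + Y/2 (b(Y) = (2 + Y)/2 = (2 + Y)*(1/2) = 1 + Y/2)
z(n, y) = 2 + y + 2*n (z(n, y) = 2 + ((n + y) + n) = 2 + (y + 2*n) = 2 + y + 2*n)
(242 + 52) + (-105 + z(b(5), u))/(-103 - 78) = (242 + 52) + (-105 + (2 + 7 + 2*(1 + (1/2)*5)))/(-103 - 78) = 294 + (-105 + (2 + 7 + 2*(1 + 5/2)))/(-181) = 294 + (-105 + (2 + 7 + 2*(7/2)))*(-1/181) = 294 + (-105 + (2 + 7 + 7))*(-1/181) = 294 + (-105 + 16)*(-1/181) = 294 - 89*(-1/181) = 294 + 89/181 = 53303/181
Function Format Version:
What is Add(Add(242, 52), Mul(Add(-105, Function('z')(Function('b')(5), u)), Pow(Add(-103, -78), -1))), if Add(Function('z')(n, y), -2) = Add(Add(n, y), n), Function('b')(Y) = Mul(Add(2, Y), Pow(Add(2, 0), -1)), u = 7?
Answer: Rational(53303, 181) ≈ 294.49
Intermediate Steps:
Function('b')(Y) = Add(1, Mul(Rational(1, 2), Y)) (Function('b')(Y) = Mul(Add(2, Y), Pow(2, -1)) = Mul(Add(2, Y), Rational(1, 2)) = Add(1, Mul(Rational(1, 2), Y)))
Function('z')(n, y) = Add(2, y, Mul(2, n)) (Function('z')(n, y) = Add(2, Add(Add(n, y), n)) = Add(2, Add(y, Mul(2, n))) = Add(2, y, Mul(2, n)))
Add(Add(242, 52), Mul(Add(-105, Function('z')(Function('b')(5), u)), Pow(Add(-103, -78), -1))) = Add(Add(242, 52), Mul(Add(-105, Add(2, 7, Mul(2, Add(1, Mul(Rational(1, 2), 5))))), Pow(Add(-103, -78), -1))) = Add(294, Mul(Add(-105, Add(2, 7, Mul(2, Add(1, Rational(5, 2))))), Pow(-181, -1))) = Add(294, Mul(Add(-105, Add(2, 7, Mul(2, Rational(7, 2)))), Rational(-1, 181))) = Add(294, Mul(Add(-105, Add(2, 7, 7)), Rational(-1, 181))) = Add(294, Mul(Add(-105, 16), Rational(-1, 181))) = Add(294, Mul(-89, Rational(-1, 181))) = Add(294, Rational(89, 181)) = Rational(53303, 181)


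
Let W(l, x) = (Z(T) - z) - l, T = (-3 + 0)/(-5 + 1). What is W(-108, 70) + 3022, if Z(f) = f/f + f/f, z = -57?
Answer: 3189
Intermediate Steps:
T = ¾ (T = -3/(-4) = -3*(-¼) = ¾ ≈ 0.75000)
Z(f) = 2 (Z(f) = 1 + 1 = 2)
W(l, x) = 59 - l (W(l, x) = (2 - 1*(-57)) - l = (2 + 57) - l = 59 - l)
W(-108, 70) + 3022 = (59 - 1*(-108)) + 3022 = (59 + 108) + 3022 = 167 + 3022 = 3189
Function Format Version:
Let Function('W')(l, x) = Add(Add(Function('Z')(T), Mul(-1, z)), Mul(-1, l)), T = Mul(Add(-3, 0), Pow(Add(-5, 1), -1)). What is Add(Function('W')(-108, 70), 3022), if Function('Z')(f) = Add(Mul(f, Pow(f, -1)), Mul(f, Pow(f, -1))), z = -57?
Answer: 3189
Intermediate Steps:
T = Rational(3, 4) (T = Mul(-3, Pow(-4, -1)) = Mul(-3, Rational(-1, 4)) = Rational(3, 4) ≈ 0.75000)
Function('Z')(f) = 2 (Function('Z')(f) = Add(1, 1) = 2)
Function('W')(l, x) = Add(59, Mul(-1, l)) (Function('W')(l, x) = Add(Add(2, Mul(-1, -57)), Mul(-1, l)) = Add(Add(2, 57), Mul(-1, l)) = Add(59, Mul(-1, l)))
Add(Function('W')(-108, 70), 3022) = Add(Add(59, Mul(-1, -108)), 3022) = Add(Add(59, 108), 3022) = Add(167, 3022) = 3189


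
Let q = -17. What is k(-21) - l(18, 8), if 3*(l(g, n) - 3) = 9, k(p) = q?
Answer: -23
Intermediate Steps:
k(p) = -17
l(g, n) = 6 (l(g, n) = 3 + (⅓)*9 = 3 + 3 = 6)
k(-21) - l(18, 8) = -17 - 1*6 = -17 - 6 = -23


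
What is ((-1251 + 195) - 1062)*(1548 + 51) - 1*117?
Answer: -3386799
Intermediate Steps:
((-1251 + 195) - 1062)*(1548 + 51) - 1*117 = (-1056 - 1062)*1599 - 117 = -2118*1599 - 117 = -3386682 - 117 = -3386799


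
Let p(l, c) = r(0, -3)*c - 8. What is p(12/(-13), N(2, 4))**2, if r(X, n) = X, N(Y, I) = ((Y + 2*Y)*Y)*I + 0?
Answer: 64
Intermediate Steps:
N(Y, I) = 3*I*Y**2 (N(Y, I) = ((3*Y)*Y)*I + 0 = (3*Y**2)*I + 0 = 3*I*Y**2 + 0 = 3*I*Y**2)
p(l, c) = -8 (p(l, c) = 0*c - 8 = 0 - 8 = -8)
p(12/(-13), N(2, 4))**2 = (-8)**2 = 64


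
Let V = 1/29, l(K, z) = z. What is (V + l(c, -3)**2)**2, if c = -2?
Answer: 68644/841 ≈ 81.622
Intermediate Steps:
V = 1/29 ≈ 0.034483
(V + l(c, -3)**2)**2 = (1/29 + (-3)**2)**2 = (1/29 + 9)**2 = (262/29)**2 = 68644/841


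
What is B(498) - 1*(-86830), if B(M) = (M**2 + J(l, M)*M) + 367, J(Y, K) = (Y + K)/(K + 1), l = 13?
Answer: 167519777/499 ≈ 3.3571e+5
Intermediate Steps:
J(Y, K) = (K + Y)/(1 + K)
B(M) = 367 + M**2 + M*(13 + M)/(1 + M) (B(M) = (M**2 + ((M + 13)/(1 + M))*M) + 367 = (M**2 + ((13 + M)/(1 + M))*M) + 367 = (M**2 + M*(13 + M)/(1 + M)) + 367 = 367 + M**2 + M*(13 + M)/(1 + M))
B(498) - 1*(-86830) = (498*(13 + 498) + (1 + 498)*(367 + 498**2))/(1 + 498) - 1*(-86830) = (498*511 + 499*(367 + 248004))/499 + 86830 = (254478 + 499*248371)/499 + 86830 = (254478 + 123937129)/499 + 86830 = (1/499)*124191607 + 86830 = 124191607/499 + 86830 = 167519777/499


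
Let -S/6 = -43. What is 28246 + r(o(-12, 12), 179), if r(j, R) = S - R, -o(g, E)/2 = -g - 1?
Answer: 28325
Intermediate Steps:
S = 258 (S = -6*(-43) = 258)
o(g, E) = 2 + 2*g (o(g, E) = -2*(-g - 1) = -2*(-1 - g) = 2 + 2*g)
r(j, R) = 258 - R
28246 + r(o(-12, 12), 179) = 28246 + (258 - 1*179) = 28246 + (258 - 179) = 28246 + 79 = 28325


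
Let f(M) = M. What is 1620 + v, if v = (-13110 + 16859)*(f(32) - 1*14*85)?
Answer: -4339722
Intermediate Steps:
v = -4341342 (v = (-13110 + 16859)*(32 - 1*14*85) = 3749*(32 - 14*85) = 3749*(32 - 1190) = 3749*(-1158) = -4341342)
1620 + v = 1620 - 4341342 = -4339722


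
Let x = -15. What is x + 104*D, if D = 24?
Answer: 2481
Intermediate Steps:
x + 104*D = -15 + 104*24 = -15 + 2496 = 2481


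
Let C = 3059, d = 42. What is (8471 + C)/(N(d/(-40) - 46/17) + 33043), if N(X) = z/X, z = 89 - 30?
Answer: 14723810/42175851 ≈ 0.34911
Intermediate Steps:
z = 59
N(X) = 59/X
(8471 + C)/(N(d/(-40) - 46/17) + 33043) = (8471 + 3059)/(59/(42/(-40) - 46/17) + 33043) = 11530/(59/(42*(-1/40) - 46*1/17) + 33043) = 11530/(59/(-21/20 - 46/17) + 33043) = 11530/(59/(-1277/340) + 33043) = 11530/(59*(-340/1277) + 33043) = 11530/(-20060/1277 + 33043) = 11530/(42175851/1277) = 11530*(1277/42175851) = 14723810/42175851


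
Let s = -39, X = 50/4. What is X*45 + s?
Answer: 1047/2 ≈ 523.50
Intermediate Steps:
X = 25/2 (X = 50*(1/4) = 25/2 ≈ 12.500)
X*45 + s = (25/2)*45 - 39 = 1125/2 - 39 = 1047/2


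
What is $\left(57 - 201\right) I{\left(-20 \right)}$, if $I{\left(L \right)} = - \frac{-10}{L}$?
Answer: $72$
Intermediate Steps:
$I{\left(L \right)} = \frac{10}{L}$
$\left(57 - 201\right) I{\left(-20 \right)} = \left(57 - 201\right) \frac{10}{-20} = \left(57 - 201\right) 10 \left(- \frac{1}{20}\right) = \left(-144\right) \left(- \frac{1}{2}\right) = 72$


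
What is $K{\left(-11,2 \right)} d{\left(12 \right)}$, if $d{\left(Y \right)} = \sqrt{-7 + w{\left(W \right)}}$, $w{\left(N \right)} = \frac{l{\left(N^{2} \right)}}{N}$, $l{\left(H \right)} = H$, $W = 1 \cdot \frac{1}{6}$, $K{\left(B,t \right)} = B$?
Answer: $- \frac{11 i \sqrt{246}}{6} \approx - 28.755 i$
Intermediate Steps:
$W = \frac{1}{6}$ ($W = 1 \cdot \frac{1}{6} = \frac{1}{6} \approx 0.16667$)
$w{\left(N \right)} = N$ ($w{\left(N \right)} = \frac{N^{2}}{N} = N$)
$d{\left(Y \right)} = \frac{i \sqrt{246}}{6}$ ($d{\left(Y \right)} = \sqrt{-7 + \frac{1}{6}} = \sqrt{- \frac{41}{6}} = \frac{i \sqrt{246}}{6}$)
$K{\left(-11,2 \right)} d{\left(12 \right)} = - 11 \frac{i \sqrt{246}}{6} = - \frac{11 i \sqrt{246}}{6}$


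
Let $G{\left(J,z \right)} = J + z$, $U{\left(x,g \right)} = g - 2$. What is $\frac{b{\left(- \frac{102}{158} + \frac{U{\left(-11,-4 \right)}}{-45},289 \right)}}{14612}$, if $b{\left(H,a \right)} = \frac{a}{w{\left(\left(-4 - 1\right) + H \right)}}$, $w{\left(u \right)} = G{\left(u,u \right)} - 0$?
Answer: $- \frac{342465}{190891168} \approx -0.001794$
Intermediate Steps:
$U{\left(x,g \right)} = -2 + g$ ($U{\left(x,g \right)} = g - 2 = -2 + g$)
$w{\left(u \right)} = 2 u$ ($w{\left(u \right)} = \left(u + u\right) - 0 = 2 u + 0 = 2 u$)
$b{\left(H,a \right)} = \frac{a}{-10 + 2 H}$ ($b{\left(H,a \right)} = \frac{a}{2 \left(\left(-4 - 1\right) + H\right)} = \frac{a}{2 \left(-5 + H\right)} = \frac{a}{-10 + 2 H}$)
$\frac{b{\left(- \frac{102}{158} + \frac{U{\left(-11,-4 \right)}}{-45},289 \right)}}{14612} = \frac{\frac{1}{2} \cdot 289 \frac{1}{-5 - \left(\frac{51}{79} - \frac{-2 - 4}{-45}\right)}}{14612} = \frac{1}{2} \cdot 289 \frac{1}{-5 - \frac{607}{1185}} \cdot \frac{1}{14612} = \frac{1}{2} \cdot 289 \frac{1}{- \frac{6532}{1185}} \cdot \frac{1}{14612} = \frac{1}{2} \cdot 289 \left(- \frac{1185}{6532}\right) \frac{1}{14612} = \left(- \frac{342465}{13064}\right) \frac{1}{14612} = - \frac{342465}{190891168}$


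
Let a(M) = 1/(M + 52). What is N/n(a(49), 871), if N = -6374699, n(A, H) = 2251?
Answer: -6374699/2251 ≈ -2831.9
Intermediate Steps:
a(M) = 1/(52 + M)
N/n(a(49), 871) = -6374699/2251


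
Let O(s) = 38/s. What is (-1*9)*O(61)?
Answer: -342/61 ≈ -5.6066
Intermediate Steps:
(-1*9)*O(61) = (-1*9)*(38/61) = -342/61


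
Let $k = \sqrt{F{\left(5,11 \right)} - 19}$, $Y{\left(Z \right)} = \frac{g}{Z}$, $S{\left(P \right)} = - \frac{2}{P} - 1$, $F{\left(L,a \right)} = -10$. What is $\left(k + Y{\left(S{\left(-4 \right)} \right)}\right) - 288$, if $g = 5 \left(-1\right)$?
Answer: $-278 + i \sqrt{29} \approx -278.0 + 5.3852 i$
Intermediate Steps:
$S{\left(P \right)} = -1 - \frac{2}{P}$ ($S{\left(P \right)} = - \frac{2}{P} - 1 = -1 - \frac{2}{P}$)
$g = -5$
$Y{\left(Z \right)} = - \frac{5}{Z}$
$k = i \sqrt{29}$ ($k = \sqrt{-10 - 19} = \sqrt{-29} = i \sqrt{29} \approx 5.3852 i$)
$\left(k + Y{\left(S{\left(-4 \right)} \right)}\right) - 288 = \left(i \sqrt{29} - \frac{5}{\frac{1}{-4} \left(-2 - -4\right)}\right) - 288 = \left(i \sqrt{29} - \frac{5}{\left(- \frac{1}{4}\right) \left(-2 + 4\right)}\right) - 288 = \left(i \sqrt{29} - \frac{5}{\left(- \frac{1}{4}\right) 2}\right) - 288 = \left(i \sqrt{29} - \frac{5}{- \frac{1}{2}}\right) - 288 = \left(i \sqrt{29} - -10\right) - 288 = \left(i \sqrt{29} + 10\right) - 288 = \left(10 + i \sqrt{29}\right) - 288 = -278 + i \sqrt{29}$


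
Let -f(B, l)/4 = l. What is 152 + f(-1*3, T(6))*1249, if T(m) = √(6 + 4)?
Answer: 152 - 4996*√10 ≈ -15647.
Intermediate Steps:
T(m) = √10
f(B, l) = -4*l
152 + f(-1*3, T(6))*1249 = 152 - 4*√10*1249 = 152 - 4996*√10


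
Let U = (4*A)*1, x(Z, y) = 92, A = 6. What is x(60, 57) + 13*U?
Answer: 404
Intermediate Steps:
U = 24 (U = (4*6)*1 = 24*1 = 24)
x(60, 57) + 13*U = 92 + 13*24 = 92 + 312 = 404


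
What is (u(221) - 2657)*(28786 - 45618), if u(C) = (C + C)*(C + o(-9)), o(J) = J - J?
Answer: -1599460800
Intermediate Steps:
o(J) = 0
u(C) = 2*C² (u(C) = (C + C)*(C + 0) = (2*C)*C = 2*C²)
(u(221) - 2657)*(28786 - 45618) = (2*221² - 2657)*(28786 - 45618) = (2*48841 - 2657)*(-16832) = (97682 - 2657)*(-16832) = 95025*(-16832) = -1599460800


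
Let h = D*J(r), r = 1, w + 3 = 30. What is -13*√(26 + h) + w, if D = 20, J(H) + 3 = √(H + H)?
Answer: 27 - 13*√(-34 + 20*√2) ≈ 27.0 - 31.08*I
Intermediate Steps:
w = 27 (w = -3 + 30 = 27)
J(H) = -3 + √2*√H (J(H) = -3 + √(H + H) = -3 + √(2*H) = -3 + √2*√H)
h = -60 + 20*√2 (h = 20*(-3 + √2*√1) = 20*(-3 + √2*1) = 20*(-3 + √2) = -60 + 20*√2 ≈ -31.716)
-13*√(26 + h) + w = -13*√(26 + (-60 + 20*√2)) + 27 = -13*√(-34 + 20*√2) + 27 = 27 - 13*√(-34 + 20*√2)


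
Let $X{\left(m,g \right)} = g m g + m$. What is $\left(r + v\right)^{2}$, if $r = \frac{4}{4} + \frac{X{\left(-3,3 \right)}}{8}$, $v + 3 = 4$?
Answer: $\frac{49}{16} \approx 3.0625$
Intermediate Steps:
$X{\left(m,g \right)} = m + m g^{2}$ ($X{\left(m,g \right)} = m g^{2} + m = m + m g^{2}$)
$v = 1$ ($v = -3 + 4 = 1$)
$r = - \frac{11}{4}$ ($r = \frac{4}{4} + \frac{\left(-3\right) \left(1 + 3^{2}\right)}{8} = 4 \cdot \frac{1}{4} + - 3 \left(1 + 9\right) \frac{1}{8} = 1 + \left(-3\right) 10 \cdot \frac{1}{8} = 1 - \frac{15}{4} = - \frac{11}{4} \approx -2.75$)
$\left(r + v\right)^{2} = \left(- \frac{11}{4} + 1\right)^{2} = \left(- \frac{7}{4}\right)^{2} = \frac{49}{16}$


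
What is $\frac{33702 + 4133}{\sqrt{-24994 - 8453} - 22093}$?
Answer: $- \frac{835888655}{488134096} - \frac{37835 i \sqrt{33447}}{488134096} \approx -1.7124 - 0.014175 i$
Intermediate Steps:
$\frac{33702 + 4133}{\sqrt{-24994 - 8453} - 22093} = \frac{37835}{\sqrt{-33447} - 22093} = \frac{37835}{i \sqrt{33447} - 22093} = \frac{37835}{-22093 + i \sqrt{33447}}$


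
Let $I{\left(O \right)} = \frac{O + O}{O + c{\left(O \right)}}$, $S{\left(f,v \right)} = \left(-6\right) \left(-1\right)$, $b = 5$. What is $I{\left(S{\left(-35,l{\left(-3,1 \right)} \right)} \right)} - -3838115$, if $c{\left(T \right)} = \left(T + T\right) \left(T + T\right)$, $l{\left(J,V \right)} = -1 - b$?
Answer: $\frac{95952877}{25} \approx 3.8381 \cdot 10^{6}$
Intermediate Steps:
$l{\left(J,V \right)} = -6$ ($l{\left(J,V \right)} = -1 - 5 = -6$)
$c{\left(T \right)} = 4 T^{2}$ ($c{\left(T \right)} = 2 T 2 T = 4 T^{2}$)
$S{\left(f,v \right)} = 6$
$I{\left(O \right)} = \frac{2 O}{O + 4 O^{2}}$ ($I{\left(O \right)} = \frac{O + O}{O + 4 O^{2}} = \frac{2 O}{O + 4 O^{2}}$)
$I{\left(S{\left(-35,l{\left(-3,1 \right)} \right)} \right)} - -3838115 = \frac{2}{1 + 4 \cdot 6} - -3838115 = \frac{2}{1 + 24} + 3838115 = \frac{2}{25} + 3838115 = \frac{95952877}{25}$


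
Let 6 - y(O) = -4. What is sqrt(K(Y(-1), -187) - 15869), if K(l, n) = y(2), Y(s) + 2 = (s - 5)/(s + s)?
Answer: I*sqrt(15859) ≈ 125.93*I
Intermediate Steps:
y(O) = 10 (y(O) = 6 - 1*(-4) = 6 + 4 = 10)
Y(s) = -2 + (-5 + s)/(2*s) (Y(s) = -2 + (s - 5)/(s + s) = -2 + (-5 + s)/((2*s)) = -2 + (-5 + s)*(1/(2*s)) = -2 + (-5 + s)/(2*s))
K(l, n) = 10
sqrt(K(Y(-1), -187) - 15869) = sqrt(10 - 15869) = sqrt(-15859) = I*sqrt(15859)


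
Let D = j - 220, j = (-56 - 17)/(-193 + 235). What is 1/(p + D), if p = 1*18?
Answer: -42/8557 ≈ -0.0049083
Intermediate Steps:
p = 18
j = -73/42 ≈ -1.7381
D = -9313/42 (D = -73/42 - 220 = -9313/42 ≈ -221.74)
1/(p + D) = 1/(18 - 9313/42) = 1/(-8557/42) = -42/8557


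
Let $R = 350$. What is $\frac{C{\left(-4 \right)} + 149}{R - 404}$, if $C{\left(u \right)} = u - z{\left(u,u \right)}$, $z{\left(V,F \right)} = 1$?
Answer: $- \frac{8}{3} \approx -2.6667$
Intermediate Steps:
$C{\left(u \right)} = -1 + u$ ($C{\left(u \right)} = u - 1 = -1 + u$)
$\frac{C{\left(-4 \right)} + 149}{R - 404} = \frac{\left(-1 - 4\right) + 149}{350 - 404} = \frac{-5 + 149}{-54} = 144 \left(- \frac{1}{54}\right) = - \frac{8}{3}$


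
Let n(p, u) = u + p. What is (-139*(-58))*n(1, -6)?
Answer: -40310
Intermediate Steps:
n(p, u) = p + u
(-139*(-58))*n(1, -6) = (-139*(-58))*(1 - 6) = 8062*(-5) = -40310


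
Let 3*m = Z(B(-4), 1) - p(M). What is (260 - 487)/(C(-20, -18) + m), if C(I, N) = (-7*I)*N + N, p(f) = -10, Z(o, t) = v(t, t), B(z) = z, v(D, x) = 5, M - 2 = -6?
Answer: 227/2533 ≈ 0.089617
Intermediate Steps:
M = -4 (M = 2 - 6 = -4)
Z(o, t) = 5
C(I, N) = N - 7*I*N (C(I, N) = -7*I*N + N = N - 7*I*N)
m = 5 (m = (5 - 1*(-10))/3 = (5 + 10)/3 = (⅓)*15 = 5)
(260 - 487)/(C(-20, -18) + m) = (260 - 487)/(-18*(1 - 7*(-20)) + 5) = -227/(-18*(1 + 140) + 5) = -227/(-18*141 + 5) = -227/(-2538 + 5) = -227/(-2533) = -227*(-1/2533) = 227/2533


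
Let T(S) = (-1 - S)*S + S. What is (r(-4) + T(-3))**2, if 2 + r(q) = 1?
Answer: 100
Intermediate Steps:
r(q) = -1 (r(q) = -2 + 1 = -1)
T(S) = S + S*(-1 - S) (T(S) = S*(-1 - S) + S = S + S*(-1 - S))
(r(-4) + T(-3))**2 = (-1 - 1*(-3)**2)**2 = (-1 - 1*9)**2 = (-1 - 9)**2 = (-10)**2 = 100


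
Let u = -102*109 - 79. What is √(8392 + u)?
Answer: I*√2805 ≈ 52.962*I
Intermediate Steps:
u = -11197 (u = -11118 - 79 = -11197)
√(8392 + u) = √(8392 - 11197) = √(-2805) = I*√2805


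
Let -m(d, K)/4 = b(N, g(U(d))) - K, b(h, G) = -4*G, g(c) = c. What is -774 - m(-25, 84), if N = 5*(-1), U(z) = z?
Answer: -710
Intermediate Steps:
N = -5
m(d, K) = 4*K + 16*d (m(d, K) = -4*(-4*d - K) = -4*(-K - 4*d) = 4*K + 16*d)
-774 - m(-25, 84) = -774 - (4*84 + 16*(-25)) = -774 - (336 - 400) = -774 - 1*(-64) = -774 + 64 = -710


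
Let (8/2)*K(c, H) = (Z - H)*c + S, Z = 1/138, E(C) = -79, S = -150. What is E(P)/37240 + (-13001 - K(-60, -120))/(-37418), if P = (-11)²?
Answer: 4746839707/16024632680 ≈ 0.29622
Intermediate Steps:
P = 121
Z = 1/138 ≈ 0.0072464
K(c, H) = -75/2 + c*(1/138 - H)/4 (K(c, H) = ((1/138 - H)*c - 150)/4 = (c*(1/138 - H) - 150)/4 = (-150 + c*(1/138 - H))/4 = -75/2 + c*(1/138 - H)/4)
E(P)/37240 + (-13001 - K(-60, -120))/(-37418) = -79/37240 + (-13001 - (-75/2 + (1/552)*(-60) - ¼*(-120)*(-60)))/(-37418) = -79*1/37240 + (-13001 - (-75/2 - 5/46 - 1800))*(-1/37418) = -79/37240 + (-13001 - 1*(-42265/23))*(-1/37418) = -79/37240 + (-13001 + 42265/23)*(-1/37418) = -79/37240 - 256758/23*(-1/37418) = -79/37240 + 128379/430307 = 4746839707/16024632680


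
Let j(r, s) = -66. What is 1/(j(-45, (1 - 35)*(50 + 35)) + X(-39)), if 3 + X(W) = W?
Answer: -1/108 ≈ -0.0092593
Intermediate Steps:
X(W) = -3 + W
1/(j(-45, (1 - 35)*(50 + 35)) + X(-39)) = 1/(-66 + (-3 - 39)) = 1/(-66 - 42) = 1/(-108) = -1/108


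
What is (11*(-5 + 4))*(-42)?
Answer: 462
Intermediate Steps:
(11*(-5 + 4))*(-42) = (11*(-1))*(-42) = -11*(-42) = 462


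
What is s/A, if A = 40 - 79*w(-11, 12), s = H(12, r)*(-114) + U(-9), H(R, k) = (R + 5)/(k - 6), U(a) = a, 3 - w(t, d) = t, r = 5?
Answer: -1929/1066 ≈ -1.8096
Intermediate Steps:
w(t, d) = 3 - t
H(R, k) = (5 + R)/(-6 + k)
s = 1929 (s = ((5 + 12)/(-6 + 5))*(-114) - 9 = (17/(-1))*(-114) - 9 = -1*17*(-114) - 9 = -17*(-114) - 9 = 1938 - 9 = 1929)
A = -1066 (A = 40 - 79*(3 - 1*(-11)) = 40 - 79*(3 + 11) = 40 - 79*14 = 40 - 1106 = -1066)
s/A = 1929/(-1066) = 1929*(-1/1066) = -1929/1066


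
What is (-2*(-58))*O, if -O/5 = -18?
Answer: 10440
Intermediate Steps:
O = 90 (O = -5*(-18) = 90)
(-2*(-58))*O = -2*(-58)*90 = 116*90 = 10440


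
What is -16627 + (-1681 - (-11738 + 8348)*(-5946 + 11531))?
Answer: 18914842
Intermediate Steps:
-16627 + (-1681 - (-11738 + 8348)*(-5946 + 11531)) = -16627 + (-1681 - (-3390)*5585) = -16627 + (-1681 - 1*(-18933150)) = -16627 + (-1681 + 18933150) = -16627 + 18931469 = 18914842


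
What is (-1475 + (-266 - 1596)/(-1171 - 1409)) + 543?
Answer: -1201349/1290 ≈ -931.28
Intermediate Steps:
(-1475 + (-266 - 1596)/(-1171 - 1409)) + 543 = (-1475 - 1862/(-2580)) + 543 = (-1475 - 1862*(-1/2580)) + 543 = (-1475 + 931/1290) + 543 = -1901819/1290 + 543 = -1201349/1290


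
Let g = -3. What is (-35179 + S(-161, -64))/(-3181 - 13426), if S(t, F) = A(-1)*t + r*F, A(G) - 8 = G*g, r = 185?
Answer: 48790/16607 ≈ 2.9379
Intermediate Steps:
A(G) = 8 - 3*G (A(G) = 8 + G*(-3) = 8 - 3*G)
S(t, F) = 11*t + 185*F (S(t, F) = (8 - 3*(-1))*t + 185*F = (8 + 3)*t + 185*F = 11*t + 185*F)
(-35179 + S(-161, -64))/(-3181 - 13426) = (-35179 + (11*(-161) + 185*(-64)))/(-3181 - 13426) = (-35179 + (-1771 - 11840))/(-16607) = (-35179 - 13611)*(-1/16607) = -48790*(-1/16607) = 48790/16607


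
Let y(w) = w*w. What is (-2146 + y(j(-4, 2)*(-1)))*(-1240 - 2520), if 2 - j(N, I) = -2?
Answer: 8008800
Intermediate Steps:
j(N, I) = 4 (j(N, I) = 2 - 1*(-2) = 2 + 2 = 4)
y(w) = w²
(-2146 + y(j(-4, 2)*(-1)))*(-1240 - 2520) = (-2146 + (4*(-1))²)*(-1240 - 2520) = (-2146 + (-4)²)*(-3760) = (-2146 + 16)*(-3760) = -2130*(-3760) = 8008800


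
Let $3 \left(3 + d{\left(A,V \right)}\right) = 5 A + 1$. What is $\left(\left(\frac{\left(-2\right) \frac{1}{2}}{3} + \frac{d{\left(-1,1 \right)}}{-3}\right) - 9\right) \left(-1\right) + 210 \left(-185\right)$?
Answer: $- \frac{349579}{9} \approx -38842.0$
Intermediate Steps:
$d{\left(A,V \right)} = - \frac{8}{3} + \frac{5 A}{3}$ ($d{\left(A,V \right)} = -3 + \frac{5 A + 1}{3} = -3 + \frac{1 + 5 A}{3} = -3 + \left(\frac{1}{3} + \frac{5 A}{3}\right) = - \frac{8}{3} + \frac{5 A}{3}$)
$\left(\left(\frac{\left(-2\right) \frac{1}{2}}{3} + \frac{d{\left(-1,1 \right)}}{-3}\right) - 9\right) \left(-1\right) + 210 \left(-185\right) = \left(\left(\frac{\left(-2\right) \frac{1}{2}}{3} + \frac{- \frac{8}{3} + \frac{5}{3} \left(-1\right)}{-3}\right) - 9\right) \left(-1\right) + 210 \left(-185\right) = \left(\left(\left(-2\right) \frac{1}{2} \cdot \frac{1}{3} + \left(- \frac{8}{3} - \frac{5}{3}\right) \left(- \frac{1}{3}\right)\right) - 9\right) \left(-1\right) - 38850 = \left(\left(\left(-1\right) \frac{1}{3} - - \frac{13}{9}\right) - 9\right) \left(-1\right) - 38850 = \left(\left(- \frac{1}{3} + \frac{13}{9}\right) - 9\right) \left(-1\right) - 38850 = \left(\frac{10}{9} - 9\right) \left(-1\right) - 38850 = \left(- \frac{71}{9}\right) \left(-1\right) - 38850 = \frac{71}{9} - 38850 = - \frac{349579}{9}$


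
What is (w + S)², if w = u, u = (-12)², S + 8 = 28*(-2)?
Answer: 6400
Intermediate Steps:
S = -64 (S = -8 + 28*(-2) = -8 - 56 = -64)
u = 144
w = 144
(w + S)² = (144 - 64)² = 80² = 6400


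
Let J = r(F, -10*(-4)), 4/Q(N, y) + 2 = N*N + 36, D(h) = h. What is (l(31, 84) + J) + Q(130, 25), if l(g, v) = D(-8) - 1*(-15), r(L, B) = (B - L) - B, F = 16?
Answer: -76201/8467 ≈ -8.9998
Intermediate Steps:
Q(N, y) = 4/(34 + N²) (Q(N, y) = 4/(-2 + (N*N + 36)) = 4/(-2 + (N² + 36)) = 4/(-2 + (36 + N²)) = 4/(34 + N²))
r(L, B) = -L
l(g, v) = 7 (l(g, v) = -8 - 1*(-15) = -8 + 15 = 7)
J = -16 (J = -1*16 = -16)
(l(31, 84) + J) + Q(130, 25) = (7 - 16) + 4/(34 + 130²) = -9 + 4/(34 + 16900) = -9 + 4/16934 = -9 + 4*(1/16934) = -9 + 2/8467 = -76201/8467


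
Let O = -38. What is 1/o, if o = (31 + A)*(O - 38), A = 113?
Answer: -1/10944 ≈ -9.1374e-5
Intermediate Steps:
o = -10944 (o = (31 + 113)*(-38 - 38) = 144*(-76) = -10944)
1/o = 1/(-10944) = -1/10944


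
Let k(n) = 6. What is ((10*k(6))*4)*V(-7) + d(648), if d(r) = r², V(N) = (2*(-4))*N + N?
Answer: 431664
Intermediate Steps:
V(N) = -7*N (V(N) = -8*N + N = -7*N)
((10*k(6))*4)*V(-7) + d(648) = ((10*6)*4)*(-7*(-7)) + 648² = (60*4)*49 + 419904 = 240*49 + 419904 = 11760 + 419904 = 431664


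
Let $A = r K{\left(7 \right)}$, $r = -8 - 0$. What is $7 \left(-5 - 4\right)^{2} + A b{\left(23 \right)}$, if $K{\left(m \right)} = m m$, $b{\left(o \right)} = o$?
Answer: $-8449$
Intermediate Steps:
$r = -8$ ($r = -8 + 0 = -8$)
$K{\left(m \right)} = m^{2}$
$A = -392$ ($A = - 8 \cdot 7^{2} = \left(-8\right) 49 = -392$)
$7 \left(-5 - 4\right)^{2} + A b{\left(23 \right)} = 7 \left(-5 - 4\right)^{2} - 9016 = 7 \left(-9\right)^{2} - 9016 = 7 \cdot 81 - 9016 = 567 - 9016 = -8449$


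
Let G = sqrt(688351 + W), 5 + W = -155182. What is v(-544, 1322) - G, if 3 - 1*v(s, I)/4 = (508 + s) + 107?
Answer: -272 - 2*sqrt(133291) ≈ -1002.2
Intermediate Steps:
W = -155187 (W = -5 - 155182 = -155187)
v(s, I) = -2448 - 4*s (v(s, I) = 12 - 4*((508 + s) + 107) = 12 - 4*(615 + s) = 12 + (-2460 - 4*s) = -2448 - 4*s)
G = 2*sqrt(133291) (G = sqrt(688351 - 155187) = sqrt(533164) = 2*sqrt(133291) ≈ 730.18)
v(-544, 1322) - G = (-2448 - 4*(-544)) - 2*sqrt(133291) = (-2448 + 2176) - 2*sqrt(133291) = -272 - 2*sqrt(133291)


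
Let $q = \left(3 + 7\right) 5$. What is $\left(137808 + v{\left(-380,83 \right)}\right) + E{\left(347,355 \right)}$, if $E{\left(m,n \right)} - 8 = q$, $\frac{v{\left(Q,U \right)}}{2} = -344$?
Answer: $137178$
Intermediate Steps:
$v{\left(Q,U \right)} = -688$ ($v{\left(Q,U \right)} = 2 \left(-344\right) = -688$)
$q = 50$ ($q = 10 \cdot 5 = 50$)
$E{\left(m,n \right)} = 58$ ($E{\left(m,n \right)} = 8 + 50 = 58$)
$\left(137808 + v{\left(-380,83 \right)}\right) + E{\left(347,355 \right)} = \left(137808 - 688\right) + 58 = 137120 + 58 = 137178$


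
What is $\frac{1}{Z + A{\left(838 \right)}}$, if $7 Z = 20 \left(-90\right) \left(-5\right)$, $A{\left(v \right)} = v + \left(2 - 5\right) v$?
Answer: $- \frac{7}{2732} \approx -0.0025622$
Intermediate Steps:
$A{\left(v \right)} = - 2 v$ ($A{\left(v \right)} = v + \left(2 - 5\right) v = v - 3 v = - 2 v$)
$Z = \frac{9000}{7}$ ($Z = \frac{20 \left(-90\right) \left(-5\right)}{7} = \frac{\left(-1800\right) \left(-5\right)}{7} = \frac{1}{7} \cdot 9000 = \frac{9000}{7} \approx 1285.7$)
$\frac{1}{Z + A{\left(838 \right)}} = \frac{1}{\frac{9000}{7} - 1676} = \frac{1}{- \frac{2732}{7}} = - \frac{7}{2732}$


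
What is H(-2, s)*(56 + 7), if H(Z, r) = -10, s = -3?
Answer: -630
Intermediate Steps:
H(-2, s)*(56 + 7) = -10*(56 + 7) = -10*63 = -630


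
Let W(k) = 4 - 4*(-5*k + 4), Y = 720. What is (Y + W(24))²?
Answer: 1411344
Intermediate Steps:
W(k) = -12 + 20*k (W(k) = 4 - 4*(4 - 5*k) = 4 + (-16 + 20*k) = -12 + 20*k)
(Y + W(24))² = (720 + (-12 + 20*24))² = (720 + (-12 + 480))² = (720 + 468)² = 1188² = 1411344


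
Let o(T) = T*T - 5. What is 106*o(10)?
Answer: 10070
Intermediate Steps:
o(T) = -5 + T² (o(T) = T² - 5 = -5 + T²)
106*o(10) = 106*(-5 + 10²) = 106*(-5 + 100) = 106*95 = 10070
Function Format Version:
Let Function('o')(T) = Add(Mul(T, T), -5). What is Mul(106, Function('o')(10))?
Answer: 10070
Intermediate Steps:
Function('o')(T) = Add(-5, Pow(T, 2)) (Function('o')(T) = Add(Pow(T, 2), -5) = Add(-5, Pow(T, 2)))
Mul(106, Function('o')(10)) = Mul(106, Add(-5, Pow(10, 2))) = Mul(106, Add(-5, 100)) = Mul(106, 95) = 10070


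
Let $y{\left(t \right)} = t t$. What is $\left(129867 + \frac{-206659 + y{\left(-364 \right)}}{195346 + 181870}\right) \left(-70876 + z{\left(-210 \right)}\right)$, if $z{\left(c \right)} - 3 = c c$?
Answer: $- \frac{1311551336146257}{377216} \approx -3.4769 \cdot 10^{9}$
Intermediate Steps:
$y{\left(t \right)} = t^{2}$
$z{\left(c \right)} = 3 + c^{2}$ ($z{\left(c \right)} = 3 + c c = 3 + c^{2}$)
$\left(129867 + \frac{-206659 + y{\left(-364 \right)}}{195346 + 181870}\right) \left(-70876 + z{\left(-210 \right)}\right) = \left(129867 + \frac{-206659 + \left(-364\right)^{2}}{195346 + 181870}\right) \left(-70876 + \left(3 + \left(-210\right)^{2}\right)\right) = \left(129867 + \frac{-206659 + 132496}{377216}\right) \left(-70876 + \left(3 + 44100\right)\right) = \left(129867 - \frac{74163}{377216}\right) \left(-70876 + 44103\right) = \left(129867 - \frac{74163}{377216}\right) \left(-26773\right) = \frac{48987836109}{377216} \left(-26773\right) = - \frac{1311551336146257}{377216}$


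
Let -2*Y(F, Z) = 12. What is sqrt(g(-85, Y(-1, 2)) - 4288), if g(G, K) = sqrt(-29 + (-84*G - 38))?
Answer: sqrt(-4288 + sqrt(7073)) ≈ 64.838*I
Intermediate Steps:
Y(F, Z) = -6 (Y(F, Z) = -1/2*12 = -6)
g(G, K) = sqrt(-67 - 84*G) (g(G, K) = sqrt(-29 + (-38 - 84*G)) = sqrt(-67 - 84*G))
sqrt(g(-85, Y(-1, 2)) - 4288) = sqrt(sqrt(-67 - 84*(-85)) - 4288) = sqrt(sqrt(-67 + 7140) - 4288) = sqrt(sqrt(7073) - 4288) = sqrt(-4288 + sqrt(7073))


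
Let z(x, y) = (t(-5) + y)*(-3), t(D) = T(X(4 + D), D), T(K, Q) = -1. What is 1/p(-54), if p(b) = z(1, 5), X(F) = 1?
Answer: -1/12 ≈ -0.083333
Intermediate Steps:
t(D) = -1
z(x, y) = 3 - 3*y (z(x, y) = (-1 + y)*(-3) = 3 - 3*y)
p(b) = -12 (p(b) = 3 - 3*5 = 3 - 15 = -12)
1/p(-54) = 1/(-12) = -1/12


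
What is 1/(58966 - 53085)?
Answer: 1/5881 ≈ 0.00017004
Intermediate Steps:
1/(58966 - 53085) = 1/5881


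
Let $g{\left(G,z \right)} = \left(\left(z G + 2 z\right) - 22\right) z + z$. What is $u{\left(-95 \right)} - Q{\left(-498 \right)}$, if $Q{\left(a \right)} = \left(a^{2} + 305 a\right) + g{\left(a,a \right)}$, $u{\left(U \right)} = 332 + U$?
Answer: $122903649$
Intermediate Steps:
$g{\left(G,z \right)} = z + z \left(-22 + 2 z + G z\right)$ ($g{\left(G,z \right)} = \left(\left(G z + 2 z\right) - 22\right) z + z = \left(\left(2 z + G z\right) - 22\right) z + z = \left(-22 + 2 z + G z\right) z + z = z \left(-22 + 2 z + G z\right) + z = z + z \left(-22 + 2 z + G z\right)$)
$Q{\left(a \right)} = a^{2} + 305 a + a \left(-21 + a^{2} + 2 a\right)$ ($Q{\left(a \right)} = \left(a^{2} + 305 a\right) + a \left(-21 + 2 a + a a\right) = \left(a^{2} + 305 a\right) + a \left(-21 + 2 a + a^{2}\right) = \left(a^{2} + 305 a\right) + a \left(-21 + a^{2} + 2 a\right) = a^{2} + 305 a + a \left(-21 + a^{2} + 2 a\right)$)
$u{\left(-95 \right)} - Q{\left(-498 \right)} = \left(332 - 95\right) - - 498 \left(284 + \left(-498\right)^{2} + 3 \left(-498\right)\right) = 237 - - 498 \left(284 + 248004 - 1494\right) = 237 - \left(-498\right) 246794 = 237 - -122903412 = 237 + 122903412 = 122903649$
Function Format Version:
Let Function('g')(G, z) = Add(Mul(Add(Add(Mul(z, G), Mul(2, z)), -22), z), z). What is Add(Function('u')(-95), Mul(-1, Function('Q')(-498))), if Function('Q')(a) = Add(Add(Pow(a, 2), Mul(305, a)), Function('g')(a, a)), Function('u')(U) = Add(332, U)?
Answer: 122903649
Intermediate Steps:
Function('g')(G, z) = Add(z, Mul(z, Add(-22, Mul(2, z), Mul(G, z)))) (Function('g')(G, z) = Add(Mul(Add(Add(Mul(G, z), Mul(2, z)), -22), z), z) = Add(Mul(Add(Add(Mul(2, z), Mul(G, z)), -22), z), z) = Add(Mul(Add(-22, Mul(2, z), Mul(G, z)), z), z) = Add(Mul(z, Add(-22, Mul(2, z), Mul(G, z))), z) = Add(z, Mul(z, Add(-22, Mul(2, z), Mul(G, z)))))
Function('Q')(a) = Add(Pow(a, 2), Mul(305, a), Mul(a, Add(-21, Pow(a, 2), Mul(2, a)))) (Function('Q')(a) = Add(Add(Pow(a, 2), Mul(305, a)), Mul(a, Add(-21, Mul(2, a), Mul(a, a)))) = Add(Add(Pow(a, 2), Mul(305, a)), Mul(a, Add(-21, Mul(2, a), Pow(a, 2)))) = Add(Add(Pow(a, 2), Mul(305, a)), Mul(a, Add(-21, Pow(a, 2), Mul(2, a)))) = Add(Pow(a, 2), Mul(305, a), Mul(a, Add(-21, Pow(a, 2), Mul(2, a)))))
Add(Function('u')(-95), Mul(-1, Function('Q')(-498))) = Add(Add(332, -95), Mul(-1, Mul(-498, Add(284, Pow(-498, 2), Mul(3, -498))))) = Add(237, Mul(-1, Mul(-498, Add(284, 248004, -1494)))) = Add(237, Mul(-1, Mul(-498, 246794))) = Add(237, Mul(-1, -122903412)) = Add(237, 122903412) = 122903649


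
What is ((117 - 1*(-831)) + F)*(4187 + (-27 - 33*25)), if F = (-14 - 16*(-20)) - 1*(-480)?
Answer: 5782890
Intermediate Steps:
F = 786 (F = (-14 + 320) + 480 = 306 + 480 = 786)
((117 - 1*(-831)) + F)*(4187 + (-27 - 33*25)) = ((117 - 1*(-831)) + 786)*(4187 + (-27 - 33*25)) = ((117 + 831) + 786)*(4187 + (-27 - 825)) = (948 + 786)*(4187 - 852) = 1734*3335 = 5782890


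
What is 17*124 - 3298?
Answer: -1190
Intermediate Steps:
17*124 - 3298 = 2108 - 3298 = -1190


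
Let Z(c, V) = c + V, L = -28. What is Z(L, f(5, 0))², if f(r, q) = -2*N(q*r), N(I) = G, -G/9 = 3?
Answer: 676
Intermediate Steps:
G = -27 (G = -9*3 = -27)
N(I) = -27
f(r, q) = 54 (f(r, q) = -2*(-27) = 54)
Z(c, V) = V + c
Z(L, f(5, 0))² = (54 - 28)² = 26² = 676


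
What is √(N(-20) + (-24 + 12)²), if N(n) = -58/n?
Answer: √14690/10 ≈ 12.120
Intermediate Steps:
√(N(-20) + (-24 + 12)²) = √(-58/(-20) + (-24 + 12)²) = √(-58*(-1/20) + (-12)²) = √(29/10 + 144) = √(1469/10) = √14690/10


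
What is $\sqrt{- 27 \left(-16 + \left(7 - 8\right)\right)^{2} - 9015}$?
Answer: $i \sqrt{16818} \approx 129.68 i$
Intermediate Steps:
$\sqrt{- 27 \left(-16 + \left(7 - 8\right)\right)^{2} - 9015} = \sqrt{- 27 \left(-16 - 1\right)^{2} - 9015} = \sqrt{- 27 \left(-17\right)^{2} - 9015} = \sqrt{\left(-27\right) 289 - 9015} = \sqrt{-7803 - 9015} = \sqrt{-16818} = i \sqrt{16818}$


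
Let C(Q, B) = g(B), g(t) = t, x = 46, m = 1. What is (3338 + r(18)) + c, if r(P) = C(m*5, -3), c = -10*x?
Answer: 2875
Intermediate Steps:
C(Q, B) = B
c = -460 (c = -10*46 = -460)
r(P) = -3
(3338 + r(18)) + c = (3338 - 3) - 460 = 3335 - 460 = 2875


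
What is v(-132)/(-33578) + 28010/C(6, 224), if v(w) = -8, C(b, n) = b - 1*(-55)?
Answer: 470260134/1024129 ≈ 459.18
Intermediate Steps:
C(b, n) = 55 + b (C(b, n) = b + 55 = 55 + b)
v(-132)/(-33578) + 28010/C(6, 224) = -8/(-33578) + 28010/(55 + 6) = -8*(-1/33578) + 28010/61 = 4/16789 + 28010*(1/61) = 4/16789 + 28010/61 = 470260134/1024129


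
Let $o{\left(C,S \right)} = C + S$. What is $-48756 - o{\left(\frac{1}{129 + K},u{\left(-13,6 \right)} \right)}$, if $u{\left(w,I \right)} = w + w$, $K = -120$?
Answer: $- \frac{438571}{9} \approx -48730.0$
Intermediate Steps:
$u{\left(w,I \right)} = 2 w$
$-48756 - o{\left(\frac{1}{129 + K},u{\left(-13,6 \right)} \right)} = -48756 - \left(\frac{1}{129 - 120} + 2 \left(-13\right)\right) = -48756 - \left(\frac{1}{9} - 26\right) = -48756 - - \frac{233}{9} = -48756 + \frac{233}{9} = - \frac{438571}{9}$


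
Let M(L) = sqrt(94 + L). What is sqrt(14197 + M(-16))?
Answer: sqrt(14197 + sqrt(78)) ≈ 119.19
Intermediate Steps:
sqrt(14197 + M(-16)) = sqrt(14197 + sqrt(94 - 16)) = sqrt(14197 + sqrt(78))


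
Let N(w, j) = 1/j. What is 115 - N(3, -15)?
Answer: 1726/15 ≈ 115.07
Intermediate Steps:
115 - N(3, -15) = 115 - 1/(-15) = 115 - 1*(-1/15) = 115 + 1/15 = 1726/15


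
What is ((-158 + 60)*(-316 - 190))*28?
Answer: 1388464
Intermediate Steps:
((-158 + 60)*(-316 - 190))*28 = -98*(-506)*28 = 49588*28 = 1388464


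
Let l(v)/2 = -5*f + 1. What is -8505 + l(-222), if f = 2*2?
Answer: -8543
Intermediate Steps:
f = 4
l(v) = -38 (l(v) = 2*(-5*4 + 1) = 2*(-20 + 1) = 2*(-19) = -38)
-8505 + l(-222) = -8505 - 38 = -8543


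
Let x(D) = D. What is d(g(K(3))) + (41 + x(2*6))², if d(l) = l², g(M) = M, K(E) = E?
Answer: 2818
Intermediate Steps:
d(g(K(3))) + (41 + x(2*6))² = 3² + (41 + 2*6)² = 9 + (41 + 12)² = 9 + 53² = 9 + 2809 = 2818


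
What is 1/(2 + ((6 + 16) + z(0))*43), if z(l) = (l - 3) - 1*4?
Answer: 1/647 ≈ 0.0015456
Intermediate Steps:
z(l) = -7 + l (z(l) = (-3 + l) - 4 = -7 + l)
1/(2 + ((6 + 16) + z(0))*43) = 1/(2 + ((6 + 16) + (-7 + 0))*43) = 1/(2 + (22 - 7)*43) = 1/(2 + 15*43) = 1/(2 + 645) = 1/647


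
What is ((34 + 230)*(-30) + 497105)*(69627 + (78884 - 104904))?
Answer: 21331890295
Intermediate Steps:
((34 + 230)*(-30) + 497105)*(69627 + (78884 - 104904)) = (264*(-30) + 497105)*(69627 - 26020) = (-7920 + 497105)*43607 = 489185*43607 = 21331890295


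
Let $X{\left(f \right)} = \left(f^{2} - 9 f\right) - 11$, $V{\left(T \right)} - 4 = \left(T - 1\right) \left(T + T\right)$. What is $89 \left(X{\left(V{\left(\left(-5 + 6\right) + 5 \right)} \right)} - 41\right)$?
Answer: $308652$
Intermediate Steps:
$V{\left(T \right)} = 4 + 2 T \left(-1 + T\right)$ ($V{\left(T \right)} = 4 + \left(T - 1\right) \left(T + T\right) = 4 + \left(-1 + T\right) 2 T = 4 + 2 T \left(-1 + T\right)$)
$X{\left(f \right)} = -11 + f^{2} - 9 f$
$89 \left(X{\left(V{\left(\left(-5 + 6\right) + 5 \right)} \right)} - 41\right) = 89 \left(\left(-11 + \left(4 - 2 \left(\left(-5 + 6\right) + 5\right) + 2 \left(\left(-5 + 6\right) + 5\right)^{2}\right)^{2} - 9 \left(4 - 2 \left(\left(-5 + 6\right) + 5\right) + 2 \left(\left(-5 + 6\right) + 5\right)^{2}\right)\right) - 41\right) = 89 \left(\left(-11 + \left(4 - 2 \left(1 + 5\right) + 2 \left(1 + 5\right)^{2}\right)^{2} - 9 \left(4 - 2 \left(1 + 5\right) + 2 \left(1 + 5\right)^{2}\right)\right) - 41\right) = 89 \left(\left(-11 + \left(4 - 12 + 2 \cdot 6^{2}\right)^{2} - 9 \left(4 - 12 + 2 \cdot 6^{2}\right)\right) - 41\right) = 89 \left(\left(-11 + \left(4 - 12 + 2 \cdot 36\right)^{2} - 9 \left(4 - 12 + 2 \cdot 36\right)\right) - 41\right) = 89 \left(\left(-11 + \left(4 - 12 + 72\right)^{2} - 9 \left(4 - 12 + 72\right)\right) - 41\right) = 89 \left(\left(-11 + 64^{2} - 576\right) - 41\right) = 89 \left(\left(-11 + 4096 - 576\right) - 41\right) = 89 \left(3509 - 41\right) = 89 \cdot 3468 = 308652$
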